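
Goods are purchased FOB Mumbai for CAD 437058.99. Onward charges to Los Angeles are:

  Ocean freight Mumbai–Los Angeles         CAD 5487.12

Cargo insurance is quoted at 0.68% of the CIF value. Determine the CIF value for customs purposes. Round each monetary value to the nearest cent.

Let C be the CIF value. C = FOB price + freight + 0.68% × C
C − 0.68% × C = 437058.99 + 5487.12
0.9932 × C = 442546.11
C = 442546.11 / 0.9932 = 445576.03
Insurance premium = 0.68% × 445576.03 = 3029.92

CIF value: CAD 445576.03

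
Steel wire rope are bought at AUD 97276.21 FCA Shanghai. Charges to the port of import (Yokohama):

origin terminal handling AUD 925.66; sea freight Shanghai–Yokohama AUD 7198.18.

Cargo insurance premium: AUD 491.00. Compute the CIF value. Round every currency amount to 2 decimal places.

CIF = FCA price + pre-shipment costs + freight + insurance
CIF = 97276.21 + 925.66 + 7198.18 + 491.00 = 105891.05

CIF value: AUD 105891.05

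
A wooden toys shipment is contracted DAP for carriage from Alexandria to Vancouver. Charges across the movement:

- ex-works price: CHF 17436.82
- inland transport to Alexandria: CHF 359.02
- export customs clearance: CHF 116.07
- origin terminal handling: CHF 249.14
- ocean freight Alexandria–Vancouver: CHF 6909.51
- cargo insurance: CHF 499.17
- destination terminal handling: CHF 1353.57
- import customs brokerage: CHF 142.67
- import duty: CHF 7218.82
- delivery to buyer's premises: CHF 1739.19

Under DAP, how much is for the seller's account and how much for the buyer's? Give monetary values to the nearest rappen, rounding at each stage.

DAP: the seller bears all costs to the named destination except import duty and clearance.
Seller's account: goods 17436.82 + inland to port 359.02 + export clearance 116.07 + origin terminal 249.14 + freight 6909.51 + insurance 499.17 + destination terminal 1353.57 + delivery 1739.19 = 28662.49
Buyer's account: brokerage 142.67 + duty 7218.82 = 7361.49

Seller: CHF 28662.49; buyer: CHF 7361.49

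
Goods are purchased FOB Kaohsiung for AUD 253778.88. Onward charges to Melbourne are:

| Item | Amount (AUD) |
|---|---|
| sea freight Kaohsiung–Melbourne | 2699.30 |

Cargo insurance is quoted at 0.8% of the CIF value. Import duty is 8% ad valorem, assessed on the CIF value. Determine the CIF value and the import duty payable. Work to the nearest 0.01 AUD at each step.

CIF value: AUD 258546.55; import duty: AUD 20683.72

Let C be the CIF value. C = FOB price + freight + 0.8% × C
C − 0.8% × C = 253778.88 + 2699.30
0.992 × C = 256478.18
C = 256478.18 / 0.992 = 258546.55
Insurance premium = 0.8% × 258546.55 = 2068.37
Import duty = 258546.55 × 8% = 20683.72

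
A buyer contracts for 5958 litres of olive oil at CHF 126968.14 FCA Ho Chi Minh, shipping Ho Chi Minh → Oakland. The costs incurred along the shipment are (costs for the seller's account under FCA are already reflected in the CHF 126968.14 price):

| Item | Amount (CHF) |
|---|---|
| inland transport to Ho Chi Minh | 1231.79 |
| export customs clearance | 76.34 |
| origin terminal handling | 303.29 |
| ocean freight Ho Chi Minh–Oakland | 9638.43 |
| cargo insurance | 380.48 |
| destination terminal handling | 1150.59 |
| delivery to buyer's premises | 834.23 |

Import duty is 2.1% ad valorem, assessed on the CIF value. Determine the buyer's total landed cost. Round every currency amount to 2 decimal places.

Total landed cost: CHF 142158.26

FCA: the seller delivers export-cleared goods to the carrier; the buyer bears costs from that point.
Already in the invoice (seller's account under FCA): inland to port, export clearance — exclude.
CIF value = FCA price + origin terminal + freight + insurance = 126968.14 + 303.29 + 9638.43 + 380.48 = 137290.34
Import duty = 137290.34 × 2.1% = 2883.10
Buyer bears: origin terminal 303.29 + freight 9638.43 + insurance 380.48 + destination terminal 1150.59 + delivery 834.23 + duty 2883.10 = 15190.12
Landed cost = invoice 126968.14 + 15190.12 = 142158.26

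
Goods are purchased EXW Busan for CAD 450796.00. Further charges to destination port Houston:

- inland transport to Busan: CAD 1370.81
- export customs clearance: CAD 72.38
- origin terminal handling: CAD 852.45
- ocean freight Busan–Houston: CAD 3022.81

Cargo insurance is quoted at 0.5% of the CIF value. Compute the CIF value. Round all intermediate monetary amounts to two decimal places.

Let C be the CIF value. C = EXW price + pre-shipment costs + freight + 0.5% × C
C − 0.5% × C = 450796.00 + 1370.81 + 72.38 + 852.45 + 3022.81
0.995 × C = 456114.45
C = 456114.45 / 0.995 = 458406.48
Insurance premium = 0.5% × 458406.48 = 2292.03

CIF value: CAD 458406.48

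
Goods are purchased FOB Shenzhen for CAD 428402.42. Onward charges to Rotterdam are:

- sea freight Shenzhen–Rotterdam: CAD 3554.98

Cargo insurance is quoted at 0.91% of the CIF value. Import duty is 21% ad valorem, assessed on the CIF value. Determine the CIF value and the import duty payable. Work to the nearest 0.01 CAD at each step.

CIF value: CAD 435924.31; import duty: CAD 91544.11

Let C be the CIF value. C = FOB price + freight + 0.91% × C
C − 0.91% × C = 428402.42 + 3554.98
0.9909 × C = 431957.40
C = 431957.40 / 0.9909 = 435924.31
Insurance premium = 0.91% × 435924.31 = 3966.91
Import duty = 435924.31 × 21% = 91544.11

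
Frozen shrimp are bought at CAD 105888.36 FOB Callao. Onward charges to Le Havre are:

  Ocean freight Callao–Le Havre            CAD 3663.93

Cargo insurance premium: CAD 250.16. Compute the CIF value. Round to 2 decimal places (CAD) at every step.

CIF = FOB price + freight + insurance
CIF = 105888.36 + 3663.93 + 250.16 = 109802.45

CIF value: CAD 109802.45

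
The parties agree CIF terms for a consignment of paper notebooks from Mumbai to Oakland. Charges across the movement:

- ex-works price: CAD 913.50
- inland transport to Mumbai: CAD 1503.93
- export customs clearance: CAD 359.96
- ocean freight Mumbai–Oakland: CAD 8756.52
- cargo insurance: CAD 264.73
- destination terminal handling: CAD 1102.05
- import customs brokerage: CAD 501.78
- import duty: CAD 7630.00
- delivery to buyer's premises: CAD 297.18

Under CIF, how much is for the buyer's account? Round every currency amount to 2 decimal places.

Buyer's account: CAD 9531.01

CIF: the seller pays costs through ocean freight and marine insurance to the destination port.
Seller's account: goods 913.50 + inland to port 1503.93 + export clearance 359.96 + freight 8756.52 + insurance 264.73 = 11798.64
Buyer's account: destination terminal 1102.05 + brokerage 501.78 + duty 7630.00 + delivery 297.18 = 9531.01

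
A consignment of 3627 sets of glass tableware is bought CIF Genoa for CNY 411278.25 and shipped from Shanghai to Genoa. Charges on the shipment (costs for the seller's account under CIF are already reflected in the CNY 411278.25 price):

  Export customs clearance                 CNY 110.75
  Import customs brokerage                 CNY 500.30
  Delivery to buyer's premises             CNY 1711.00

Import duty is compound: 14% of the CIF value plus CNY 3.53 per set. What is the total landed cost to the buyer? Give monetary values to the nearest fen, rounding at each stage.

CIF: the seller pays costs through ocean freight and marine insurance to the destination port.
Already in the invoice (seller's account under CIF): export clearance — exclude.
The CIF price already equals the CIF value: 411278.25
Ad valorem component: 411278.25 × 14% = 57578.96
Specific component: 3627 × 3.53 = 12803.31
Import duty = 57578.96 + 12803.31 = 70382.27
Buyer bears: brokerage 500.30 + delivery 1711.00 + duty 70382.27 = 72593.57
Landed cost = invoice 411278.25 + 72593.57 = 483871.82

Total landed cost: CNY 483871.82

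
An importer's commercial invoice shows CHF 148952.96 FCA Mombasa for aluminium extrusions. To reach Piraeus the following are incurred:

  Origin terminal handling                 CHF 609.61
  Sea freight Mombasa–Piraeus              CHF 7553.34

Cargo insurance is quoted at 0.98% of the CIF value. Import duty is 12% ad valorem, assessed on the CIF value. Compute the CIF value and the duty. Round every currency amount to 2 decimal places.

Let C be the CIF value. C = FCA price + pre-shipment costs + freight + 0.98% × C
C − 0.98% × C = 148952.96 + 609.61 + 7553.34
0.9902 × C = 157115.91
C = 157115.91 / 0.9902 = 158670.88
Insurance premium = 0.98% × 158670.88 = 1554.97
Import duty = 158670.88 × 12% = 19040.51

CIF value: CHF 158670.88; import duty: CHF 19040.51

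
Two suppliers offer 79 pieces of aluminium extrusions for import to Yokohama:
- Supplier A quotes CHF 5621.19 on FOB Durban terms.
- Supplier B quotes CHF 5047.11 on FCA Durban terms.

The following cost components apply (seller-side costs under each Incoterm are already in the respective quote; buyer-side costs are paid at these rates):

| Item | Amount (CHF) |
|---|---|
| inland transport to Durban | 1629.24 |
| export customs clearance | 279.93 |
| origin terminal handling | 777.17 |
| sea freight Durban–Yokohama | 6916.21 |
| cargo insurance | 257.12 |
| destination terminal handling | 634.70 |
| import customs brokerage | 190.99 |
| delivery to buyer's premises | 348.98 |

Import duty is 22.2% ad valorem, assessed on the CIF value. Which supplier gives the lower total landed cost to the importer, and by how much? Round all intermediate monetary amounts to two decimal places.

Supplier A is cheaper by CHF 248.18

Supplier A (FOB):
CIF value = FOB price + freight + insurance = 5621.19 + 6916.21 + 257.12 = 12794.52
Import duty = 12794.52 × 22.2% = 2840.38
Buyer bears (A): 6916.21 + 257.12 + 634.70 + 190.99 + 348.98 = 8348.00
Landed cost (A) = invoice 5621.19 + 8348.00 + duty 2840.38 = 16809.57
Supplier B (FCA):
CIF value = FCA price + origin terminal + freight + insurance = 5047.11 + 777.17 + 6916.21 + 257.12 = 12997.61
Import duty = 12997.61 × 22.2% = 2885.47
Buyer bears (B): 777.17 + 6916.21 + 257.12 + 634.70 + 190.99 + 348.98 = 9125.17
Landed cost (B) = invoice 5047.11 + 9125.17 + duty 2885.47 = 17057.75
Difference = |16809.57 − 17057.75| = 248.18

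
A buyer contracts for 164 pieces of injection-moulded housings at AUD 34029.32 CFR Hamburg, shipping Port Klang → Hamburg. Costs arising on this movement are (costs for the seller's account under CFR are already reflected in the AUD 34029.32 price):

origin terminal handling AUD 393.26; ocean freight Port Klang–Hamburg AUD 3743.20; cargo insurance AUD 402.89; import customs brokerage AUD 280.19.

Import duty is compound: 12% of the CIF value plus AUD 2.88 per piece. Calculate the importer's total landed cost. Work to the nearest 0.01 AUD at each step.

CFR: the seller pays costs through ocean freight to the destination port, but not insurance.
Already in the invoice (seller's account under CFR): origin terminal, freight — exclude.
CIF value = CFR price + insurance = 34029.32 + 402.89 = 34432.21
Ad valorem component: 34432.21 × 12% = 4131.87
Specific component: 164 × 2.88 = 472.32
Import duty = 4131.87 + 472.32 = 4604.19
Buyer bears: insurance 402.89 + brokerage 280.19 + duty 4604.19 = 5287.27
Landed cost = invoice 34029.32 + 5287.27 = 39316.59

Total landed cost: AUD 39316.59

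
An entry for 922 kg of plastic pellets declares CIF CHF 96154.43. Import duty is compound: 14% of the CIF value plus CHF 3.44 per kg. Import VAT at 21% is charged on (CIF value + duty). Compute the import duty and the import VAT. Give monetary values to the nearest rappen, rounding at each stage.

Import duty: CHF 16633.30; import VAT: CHF 23685.42

Ad valorem component: 96154.43 × 14% = 13461.62
Specific component: 922 × 3.44 = 3171.68
Import duty = 13461.62 + 3171.68 = 16633.30
VAT base = CIF + duty = 96154.43 + 16633.30 = 112787.73
Import VAT = 112787.73 × 21% = 23685.42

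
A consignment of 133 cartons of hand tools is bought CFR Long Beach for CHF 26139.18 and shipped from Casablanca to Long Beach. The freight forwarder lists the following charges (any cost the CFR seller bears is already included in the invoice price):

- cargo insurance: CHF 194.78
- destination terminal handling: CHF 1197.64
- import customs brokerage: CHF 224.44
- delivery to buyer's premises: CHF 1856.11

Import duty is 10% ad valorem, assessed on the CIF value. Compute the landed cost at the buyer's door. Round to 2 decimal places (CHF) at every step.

Total landed cost: CHF 32245.55

CFR: the seller pays costs through ocean freight to the destination port, but not insurance.
CIF value = CFR price + insurance = 26139.18 + 194.78 = 26333.96
Import duty = 26333.96 × 10% = 2633.40
Buyer bears: insurance 194.78 + destination terminal 1197.64 + brokerage 224.44 + delivery 1856.11 + duty 2633.40 = 6106.37
Landed cost = invoice 26139.18 + 6106.37 = 32245.55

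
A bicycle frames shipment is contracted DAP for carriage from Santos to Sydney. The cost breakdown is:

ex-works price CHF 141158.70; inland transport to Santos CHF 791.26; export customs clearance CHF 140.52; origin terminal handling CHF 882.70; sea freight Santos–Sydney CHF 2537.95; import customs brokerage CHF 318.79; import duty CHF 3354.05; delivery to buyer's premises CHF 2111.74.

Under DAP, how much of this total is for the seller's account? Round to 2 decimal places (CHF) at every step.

DAP: the seller bears all costs to the named destination except import duty and clearance.
Seller's account: goods 141158.70 + inland to port 791.26 + export clearance 140.52 + origin terminal 882.70 + freight 2537.95 + delivery 2111.74 = 147622.87
Buyer's account: brokerage 318.79 + duty 3354.05 = 3672.84

Seller's account: CHF 147622.87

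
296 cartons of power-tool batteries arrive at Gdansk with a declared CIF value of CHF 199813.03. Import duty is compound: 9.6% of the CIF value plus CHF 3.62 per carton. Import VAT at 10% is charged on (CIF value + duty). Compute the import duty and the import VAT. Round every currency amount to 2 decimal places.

Import duty: CHF 20253.57; import VAT: CHF 22006.66

Ad valorem component: 199813.03 × 9.6% = 19182.05
Specific component: 296 × 3.62 = 1071.52
Import duty = 19182.05 + 1071.52 = 20253.57
VAT base = CIF + duty = 199813.03 + 20253.57 = 220066.60
Import VAT = 220066.60 × 10% = 22006.66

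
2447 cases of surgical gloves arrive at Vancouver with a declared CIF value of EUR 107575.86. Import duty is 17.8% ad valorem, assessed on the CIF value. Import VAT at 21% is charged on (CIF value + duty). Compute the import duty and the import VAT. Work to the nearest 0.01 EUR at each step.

Import duty: EUR 19148.50; import VAT: EUR 26612.12

Import duty = 107575.86 × 17.8% = 19148.50
VAT base = CIF + duty = 107575.86 + 19148.50 = 126724.36
Import VAT = 126724.36 × 21% = 26612.12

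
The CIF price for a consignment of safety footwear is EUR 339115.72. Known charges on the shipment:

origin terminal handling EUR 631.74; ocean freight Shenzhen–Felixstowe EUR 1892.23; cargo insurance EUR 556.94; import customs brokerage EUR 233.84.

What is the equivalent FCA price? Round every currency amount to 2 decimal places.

FCA price: EUR 336034.81

Not relevant to the conversion: brokerage — on the buyer under both terms; not part of either seller's price.
From CIF to FCA, the seller no longer bears: origin terminal, freight, insurance.
FCA price = 339115.72 − 631.74 − 1892.23 − 556.94 = 336034.81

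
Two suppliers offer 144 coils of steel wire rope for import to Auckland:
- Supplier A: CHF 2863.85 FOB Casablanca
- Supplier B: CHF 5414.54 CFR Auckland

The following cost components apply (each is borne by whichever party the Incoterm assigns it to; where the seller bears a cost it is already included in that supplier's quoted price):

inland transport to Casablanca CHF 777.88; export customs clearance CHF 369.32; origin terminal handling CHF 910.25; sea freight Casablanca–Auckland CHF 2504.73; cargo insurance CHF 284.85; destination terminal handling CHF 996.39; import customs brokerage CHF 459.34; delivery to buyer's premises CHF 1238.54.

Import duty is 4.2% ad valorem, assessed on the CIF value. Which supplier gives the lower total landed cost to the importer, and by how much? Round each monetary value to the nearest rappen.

Supplier A (FOB):
CIF value = FOB price + freight + insurance = 2863.85 + 2504.73 + 284.85 = 5653.43
Import duty = 5653.43 × 4.2% = 237.44
Buyer bears (A): 2504.73 + 284.85 + 996.39 + 459.34 + 1238.54 = 5483.85
Landed cost (A) = invoice 2863.85 + 5483.85 + duty 237.44 = 8585.14
Supplier B (CFR):
CIF value = CFR price + insurance = 5414.54 + 284.85 = 5699.39
Import duty = 5699.39 × 4.2% = 239.37
Buyer bears (B): 284.85 + 996.39 + 459.34 + 1238.54 = 2979.12
Landed cost (B) = invoice 5414.54 + 2979.12 + duty 239.37 = 8633.03
Difference = |8585.14 − 8633.03| = 47.89

Supplier A is cheaper by CHF 47.89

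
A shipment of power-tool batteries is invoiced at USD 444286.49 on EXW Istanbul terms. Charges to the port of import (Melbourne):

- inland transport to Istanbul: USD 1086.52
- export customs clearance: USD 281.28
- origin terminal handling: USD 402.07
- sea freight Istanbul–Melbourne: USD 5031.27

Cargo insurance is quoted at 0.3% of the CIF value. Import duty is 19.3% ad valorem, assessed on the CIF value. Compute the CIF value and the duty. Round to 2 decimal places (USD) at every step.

Let C be the CIF value. C = EXW price + pre-shipment costs + freight + 0.3% × C
C − 0.3% × C = 444286.49 + 1086.52 + 281.28 + 402.07 + 5031.27
0.997 × C = 451087.63
C = 451087.63 / 0.997 = 452444.96
Insurance premium = 0.3% × 452444.96 = 1357.33
Import duty = 452444.96 × 19.3% = 87321.88

CIF value: USD 452444.96; import duty: USD 87321.88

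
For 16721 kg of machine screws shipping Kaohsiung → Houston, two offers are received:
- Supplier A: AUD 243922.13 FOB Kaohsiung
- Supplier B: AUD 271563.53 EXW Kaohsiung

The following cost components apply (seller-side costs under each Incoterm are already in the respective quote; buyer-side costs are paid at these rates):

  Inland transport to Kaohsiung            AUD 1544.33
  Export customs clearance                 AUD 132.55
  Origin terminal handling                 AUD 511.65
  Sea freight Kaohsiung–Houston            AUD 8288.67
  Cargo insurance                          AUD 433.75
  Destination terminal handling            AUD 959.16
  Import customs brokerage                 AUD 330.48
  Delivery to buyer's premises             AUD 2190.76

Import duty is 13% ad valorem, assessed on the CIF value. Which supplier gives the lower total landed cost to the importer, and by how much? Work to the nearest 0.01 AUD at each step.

Supplier A (FOB):
CIF value = FOB price + freight + insurance = 243922.13 + 8288.67 + 433.75 = 252644.55
Import duty = 252644.55 × 13% = 32843.79
Buyer bears (A): 8288.67 + 433.75 + 959.16 + 330.48 + 2190.76 = 12202.82
Landed cost (A) = invoice 243922.13 + 12202.82 + duty 32843.79 = 288968.74
Supplier B (EXW):
CIF value = EXW price + inland to port + export clearance + origin terminal + freight + insurance = 271563.53 + 1544.33 + 132.55 + 511.65 + 8288.67 + 433.75 = 282474.48
Import duty = 282474.48 × 13% = 36721.68
Buyer bears (B): 1544.33 + 132.55 + 511.65 + 8288.67 + 433.75 + 959.16 + 330.48 + 2190.76 = 14391.35
Landed cost (B) = invoice 271563.53 + 14391.35 + duty 36721.68 = 322676.56
Difference = |288968.74 − 322676.56| = 33707.82

Supplier A is cheaper by AUD 33707.82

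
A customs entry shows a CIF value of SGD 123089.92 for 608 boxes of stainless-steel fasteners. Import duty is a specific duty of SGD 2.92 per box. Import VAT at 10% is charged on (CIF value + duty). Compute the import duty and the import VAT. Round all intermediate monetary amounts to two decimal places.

Import duty: SGD 1775.36; import VAT: SGD 12486.53

Import duty = 608 × 2.92 = 1775.36
VAT base = CIF + duty = 123089.92 + 1775.36 = 124865.28
Import VAT = 124865.28 × 10% = 12486.53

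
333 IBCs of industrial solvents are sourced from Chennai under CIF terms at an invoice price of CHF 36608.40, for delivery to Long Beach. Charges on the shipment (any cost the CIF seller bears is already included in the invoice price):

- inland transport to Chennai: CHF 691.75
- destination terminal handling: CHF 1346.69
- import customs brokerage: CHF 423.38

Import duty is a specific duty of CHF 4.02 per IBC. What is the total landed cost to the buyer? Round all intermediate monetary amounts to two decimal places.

CIF: the seller pays costs through ocean freight and marine insurance to the destination port.
Already in the invoice (seller's account under CIF): inland to port — exclude.
The CIF price already equals the CIF value: 36608.40
Import duty = 333 × 4.02 = 1338.66
Buyer bears: destination terminal 1346.69 + brokerage 423.38 + duty 1338.66 = 3108.73
Landed cost = invoice 36608.40 + 3108.73 = 39717.13

Total landed cost: CHF 39717.13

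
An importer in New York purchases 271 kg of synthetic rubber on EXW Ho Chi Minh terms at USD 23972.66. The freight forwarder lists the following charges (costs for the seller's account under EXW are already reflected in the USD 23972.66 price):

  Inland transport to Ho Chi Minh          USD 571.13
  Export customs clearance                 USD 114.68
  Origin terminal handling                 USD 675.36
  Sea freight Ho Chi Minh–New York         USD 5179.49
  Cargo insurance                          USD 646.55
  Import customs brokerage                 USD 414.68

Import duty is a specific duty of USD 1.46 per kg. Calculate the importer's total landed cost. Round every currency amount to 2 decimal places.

EXW: the seller makes goods available at their premises; the buyer bears all onward costs.
CIF value = EXW price + inland to port + export clearance + origin terminal + freight + insurance = 23972.66 + 571.13 + 114.68 + 675.36 + 5179.49 + 646.55 = 31159.87
Import duty = 271 × 1.46 = 395.66
Buyer bears: inland to port 571.13 + export clearance 114.68 + origin terminal 675.36 + freight 5179.49 + insurance 646.55 + brokerage 414.68 + duty 395.66 = 7997.55
Landed cost = invoice 23972.66 + 7997.55 = 31970.21

Total landed cost: USD 31970.21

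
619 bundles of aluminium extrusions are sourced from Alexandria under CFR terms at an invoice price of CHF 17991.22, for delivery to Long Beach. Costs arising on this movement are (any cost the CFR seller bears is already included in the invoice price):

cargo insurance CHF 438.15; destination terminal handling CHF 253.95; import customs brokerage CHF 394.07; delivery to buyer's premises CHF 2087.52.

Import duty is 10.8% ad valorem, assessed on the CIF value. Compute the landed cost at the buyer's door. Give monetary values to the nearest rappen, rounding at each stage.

CFR: the seller pays costs through ocean freight to the destination port, but not insurance.
CIF value = CFR price + insurance = 17991.22 + 438.15 = 18429.37
Import duty = 18429.37 × 10.8% = 1990.37
Buyer bears: insurance 438.15 + destination terminal 253.95 + brokerage 394.07 + delivery 2087.52 + duty 1990.37 = 5164.06
Landed cost = invoice 17991.22 + 5164.06 = 23155.28

Total landed cost: CHF 23155.28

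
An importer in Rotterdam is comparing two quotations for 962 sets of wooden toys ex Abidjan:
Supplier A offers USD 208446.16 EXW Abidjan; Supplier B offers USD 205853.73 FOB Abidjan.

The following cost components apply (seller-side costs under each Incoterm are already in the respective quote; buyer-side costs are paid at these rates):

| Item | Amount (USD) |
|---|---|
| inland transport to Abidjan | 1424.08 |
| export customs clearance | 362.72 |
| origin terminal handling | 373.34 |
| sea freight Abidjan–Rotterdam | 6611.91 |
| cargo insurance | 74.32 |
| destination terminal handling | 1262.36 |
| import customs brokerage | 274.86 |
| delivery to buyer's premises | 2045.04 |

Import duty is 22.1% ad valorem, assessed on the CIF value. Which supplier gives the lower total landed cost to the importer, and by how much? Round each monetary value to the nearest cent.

Supplier B is cheaper by USD 5802.89

Supplier A (EXW):
CIF value = EXW price + inland to port + export clearance + origin terminal + freight + insurance = 208446.16 + 1424.08 + 362.72 + 373.34 + 6611.91 + 74.32 = 217292.53
Import duty = 217292.53 × 22.1% = 48021.65
Buyer bears (A): 1424.08 + 362.72 + 373.34 + 6611.91 + 74.32 + 1262.36 + 274.86 + 2045.04 = 12428.63
Landed cost (A) = invoice 208446.16 + 12428.63 + duty 48021.65 = 268896.44
Supplier B (FOB):
CIF value = FOB price + freight + insurance = 205853.73 + 6611.91 + 74.32 = 212539.96
Import duty = 212539.96 × 22.1% = 46971.33
Buyer bears (B): 6611.91 + 74.32 + 1262.36 + 274.86 + 2045.04 = 10268.49
Landed cost (B) = invoice 205853.73 + 10268.49 + duty 46971.33 = 263093.55
Difference = |268896.44 − 263093.55| = 5802.89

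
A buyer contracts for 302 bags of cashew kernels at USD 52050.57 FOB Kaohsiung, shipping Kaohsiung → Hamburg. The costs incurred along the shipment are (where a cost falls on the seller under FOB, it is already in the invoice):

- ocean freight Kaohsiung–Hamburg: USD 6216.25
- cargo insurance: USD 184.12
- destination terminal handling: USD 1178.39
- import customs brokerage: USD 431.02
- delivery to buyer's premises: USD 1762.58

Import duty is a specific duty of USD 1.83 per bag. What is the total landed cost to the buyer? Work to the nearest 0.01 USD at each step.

FOB: the seller bears costs until goods are on board at the origin port; the buyer bears freight, insurance and all costs thereafter.
CIF value = FOB price + freight + insurance = 52050.57 + 6216.25 + 184.12 = 58450.94
Import duty = 302 × 1.83 = 552.66
Buyer bears: freight 6216.25 + insurance 184.12 + destination terminal 1178.39 + brokerage 431.02 + delivery 1762.58 + duty 552.66 = 10325.02
Landed cost = invoice 52050.57 + 10325.02 = 62375.59

Total landed cost: USD 62375.59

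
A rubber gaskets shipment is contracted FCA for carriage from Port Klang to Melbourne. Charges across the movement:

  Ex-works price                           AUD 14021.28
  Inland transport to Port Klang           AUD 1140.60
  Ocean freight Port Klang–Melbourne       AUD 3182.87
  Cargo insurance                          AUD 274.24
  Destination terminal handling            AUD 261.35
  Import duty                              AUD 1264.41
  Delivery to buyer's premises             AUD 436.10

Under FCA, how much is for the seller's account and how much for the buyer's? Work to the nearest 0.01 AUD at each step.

FCA: the seller delivers export-cleared goods to the carrier; the buyer bears costs from that point.
Seller's account: goods 14021.28 + inland to port 1140.60 = 15161.88
Buyer's account: freight 3182.87 + insurance 274.24 + destination terminal 261.35 + duty 1264.41 + delivery 436.10 = 5418.97

Seller: AUD 15161.88; buyer: AUD 5418.97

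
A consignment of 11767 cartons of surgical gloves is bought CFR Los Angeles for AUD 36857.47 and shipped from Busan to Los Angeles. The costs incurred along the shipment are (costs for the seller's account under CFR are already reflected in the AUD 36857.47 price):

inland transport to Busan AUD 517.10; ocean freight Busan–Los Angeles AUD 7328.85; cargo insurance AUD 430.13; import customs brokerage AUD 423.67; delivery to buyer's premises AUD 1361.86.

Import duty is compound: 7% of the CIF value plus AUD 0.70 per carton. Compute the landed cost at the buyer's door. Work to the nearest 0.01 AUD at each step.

CFR: the seller pays costs through ocean freight to the destination port, but not insurance.
Already in the invoice (seller's account under CFR): inland to port, freight — exclude.
CIF value = CFR price + insurance = 36857.47 + 430.13 = 37287.60
Ad valorem component: 37287.60 × 7% = 2610.13
Specific component: 11767 × 0.70 = 8236.90
Import duty = 2610.13 + 8236.90 = 10847.03
Buyer bears: insurance 430.13 + brokerage 423.67 + delivery 1361.86 + duty 10847.03 = 13062.69
Landed cost = invoice 36857.47 + 13062.69 = 49920.16

Total landed cost: AUD 49920.16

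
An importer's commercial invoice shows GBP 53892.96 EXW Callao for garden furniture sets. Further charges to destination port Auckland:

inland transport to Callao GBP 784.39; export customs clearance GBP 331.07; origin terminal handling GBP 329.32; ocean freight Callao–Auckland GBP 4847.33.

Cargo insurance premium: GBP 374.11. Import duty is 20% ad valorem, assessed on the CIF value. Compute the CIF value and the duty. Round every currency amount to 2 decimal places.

CIF value: GBP 60559.18; import duty: GBP 12111.84

CIF = EXW price + pre-shipment costs + freight + insurance
CIF = 53892.96 + 784.39 + 331.07 + 329.32 + 4847.33 + 374.11 = 60559.18
Import duty = 60559.18 × 20% = 12111.84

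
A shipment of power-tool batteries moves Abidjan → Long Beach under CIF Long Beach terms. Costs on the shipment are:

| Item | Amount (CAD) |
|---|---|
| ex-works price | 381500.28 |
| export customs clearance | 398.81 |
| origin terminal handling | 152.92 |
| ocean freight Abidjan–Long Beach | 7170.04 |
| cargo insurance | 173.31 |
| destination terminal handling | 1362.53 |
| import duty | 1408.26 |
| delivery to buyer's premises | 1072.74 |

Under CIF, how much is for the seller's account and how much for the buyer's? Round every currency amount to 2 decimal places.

Seller: CAD 389395.36; buyer: CAD 3843.53

CIF: the seller pays costs through ocean freight and marine insurance to the destination port.
Seller's account: goods 381500.28 + export clearance 398.81 + origin terminal 152.92 + freight 7170.04 + insurance 173.31 = 389395.36
Buyer's account: destination terminal 1362.53 + duty 1408.26 + delivery 1072.74 = 3843.53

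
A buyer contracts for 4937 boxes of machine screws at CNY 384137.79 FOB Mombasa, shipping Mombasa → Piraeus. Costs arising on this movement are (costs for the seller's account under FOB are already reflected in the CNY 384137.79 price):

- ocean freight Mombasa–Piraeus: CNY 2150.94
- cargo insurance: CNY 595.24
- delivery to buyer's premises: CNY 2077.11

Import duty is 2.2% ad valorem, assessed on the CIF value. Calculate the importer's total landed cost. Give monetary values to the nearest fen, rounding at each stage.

FOB: the seller bears costs until goods are on board at the origin port; the buyer bears freight, insurance and all costs thereafter.
CIF value = FOB price + freight + insurance = 384137.79 + 2150.94 + 595.24 = 386883.97
Import duty = 386883.97 × 2.2% = 8511.45
Buyer bears: freight 2150.94 + insurance 595.24 + delivery 2077.11 + duty 8511.45 = 13334.74
Landed cost = invoice 384137.79 + 13334.74 = 397472.53

Total landed cost: CNY 397472.53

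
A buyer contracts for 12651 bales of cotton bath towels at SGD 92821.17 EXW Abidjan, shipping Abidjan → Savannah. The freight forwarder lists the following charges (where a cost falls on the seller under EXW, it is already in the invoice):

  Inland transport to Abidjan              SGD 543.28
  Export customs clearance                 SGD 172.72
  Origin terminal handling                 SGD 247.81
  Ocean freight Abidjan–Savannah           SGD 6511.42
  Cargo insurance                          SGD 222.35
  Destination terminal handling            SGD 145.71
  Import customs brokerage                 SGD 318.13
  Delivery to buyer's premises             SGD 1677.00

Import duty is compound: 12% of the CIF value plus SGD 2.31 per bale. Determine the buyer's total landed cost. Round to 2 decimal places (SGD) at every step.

EXW: the seller makes goods available at their premises; the buyer bears all onward costs.
CIF value = EXW price + inland to port + export clearance + origin terminal + freight + insurance = 92821.17 + 543.28 + 172.72 + 247.81 + 6511.42 + 222.35 = 100518.75
Ad valorem component: 100518.75 × 12% = 12062.25
Specific component: 12651 × 2.31 = 29223.81
Import duty = 12062.25 + 29223.81 = 41286.06
Buyer bears: inland to port 543.28 + export clearance 172.72 + origin terminal 247.81 + freight 6511.42 + insurance 222.35 + destination terminal 145.71 + brokerage 318.13 + delivery 1677.00 + duty 41286.06 = 51124.48
Landed cost = invoice 92821.17 + 51124.48 = 143945.65

Total landed cost: SGD 143945.65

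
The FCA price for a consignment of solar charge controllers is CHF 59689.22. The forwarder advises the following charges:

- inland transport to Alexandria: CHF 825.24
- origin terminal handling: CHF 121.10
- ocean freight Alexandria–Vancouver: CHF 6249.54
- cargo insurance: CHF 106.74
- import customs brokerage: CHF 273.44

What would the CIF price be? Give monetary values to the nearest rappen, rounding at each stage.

CIF price: CHF 66166.60

Not relevant to the conversion: inland to port — on the seller under both FCA and CIF; already in the FCA price and stays in the CIF price. brokerage — on the buyer under both terms; not part of either seller's price.
From FCA to CIF, the seller additionally bears: origin terminal, freight, insurance.
CIF price = 59689.22 + 121.10 + 6249.54 + 106.74 = 66166.60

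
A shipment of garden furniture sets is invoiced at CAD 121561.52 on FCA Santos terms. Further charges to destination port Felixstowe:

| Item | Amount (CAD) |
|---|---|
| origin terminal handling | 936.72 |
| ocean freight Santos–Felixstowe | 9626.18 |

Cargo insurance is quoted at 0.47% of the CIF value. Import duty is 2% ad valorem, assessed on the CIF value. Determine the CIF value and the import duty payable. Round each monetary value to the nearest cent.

Let C be the CIF value. C = FCA price + pre-shipment costs + freight + 0.47% × C
C − 0.47% × C = 121561.52 + 936.72 + 9626.18
0.9953 × C = 132124.42
C = 132124.42 / 0.9953 = 132748.34
Insurance premium = 0.47% × 132748.34 = 623.92
Import duty = 132748.34 × 2% = 2654.97

CIF value: CAD 132748.34; import duty: CAD 2654.97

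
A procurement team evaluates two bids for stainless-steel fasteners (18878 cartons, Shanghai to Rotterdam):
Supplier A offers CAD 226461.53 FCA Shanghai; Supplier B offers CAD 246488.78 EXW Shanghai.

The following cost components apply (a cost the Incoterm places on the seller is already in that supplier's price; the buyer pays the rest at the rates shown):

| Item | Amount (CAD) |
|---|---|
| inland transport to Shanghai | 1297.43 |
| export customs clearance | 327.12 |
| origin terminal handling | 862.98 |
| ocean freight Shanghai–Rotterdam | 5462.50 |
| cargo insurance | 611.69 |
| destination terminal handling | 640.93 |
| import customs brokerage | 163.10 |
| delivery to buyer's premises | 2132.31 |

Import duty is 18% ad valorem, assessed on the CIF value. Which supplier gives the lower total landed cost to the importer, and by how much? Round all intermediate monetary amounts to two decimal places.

Supplier A (FCA):
CIF value = FCA price + origin terminal + freight + insurance = 226461.53 + 862.98 + 5462.50 + 611.69 = 233398.70
Import duty = 233398.70 × 18% = 42011.77
Buyer bears (A): 862.98 + 5462.50 + 611.69 + 640.93 + 163.10 + 2132.31 = 9873.51
Landed cost (A) = invoice 226461.53 + 9873.51 + duty 42011.77 = 278346.81
Supplier B (EXW):
CIF value = EXW price + inland to port + export clearance + origin terminal + freight + insurance = 246488.78 + 1297.43 + 327.12 + 862.98 + 5462.50 + 611.69 = 255050.50
Import duty = 255050.50 × 18% = 45909.09
Buyer bears (B): 1297.43 + 327.12 + 862.98 + 5462.50 + 611.69 + 640.93 + 163.10 + 2132.31 = 11498.06
Landed cost (B) = invoice 246488.78 + 11498.06 + duty 45909.09 = 303895.93
Difference = |278346.81 − 303895.93| = 25549.12

Supplier A is cheaper by CAD 25549.12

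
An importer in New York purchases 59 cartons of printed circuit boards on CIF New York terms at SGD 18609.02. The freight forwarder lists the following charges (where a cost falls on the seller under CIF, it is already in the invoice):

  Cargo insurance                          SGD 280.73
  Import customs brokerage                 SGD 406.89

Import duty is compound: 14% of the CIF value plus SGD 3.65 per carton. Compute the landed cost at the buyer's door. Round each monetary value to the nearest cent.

Total landed cost: SGD 21836.52

CIF: the seller pays costs through ocean freight and marine insurance to the destination port.
Already in the invoice (seller's account under CIF): insurance — exclude.
The CIF price already equals the CIF value: 18609.02
Ad valorem component: 18609.02 × 14% = 2605.26
Specific component: 59 × 3.65 = 215.35
Import duty = 2605.26 + 215.35 = 2820.61
Buyer bears: brokerage 406.89 + duty 2820.61 = 3227.50
Landed cost = invoice 18609.02 + 3227.50 = 21836.52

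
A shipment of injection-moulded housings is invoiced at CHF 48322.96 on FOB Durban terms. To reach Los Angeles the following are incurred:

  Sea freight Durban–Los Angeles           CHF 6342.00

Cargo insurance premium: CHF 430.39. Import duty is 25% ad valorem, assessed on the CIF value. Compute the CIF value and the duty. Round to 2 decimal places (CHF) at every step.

CIF value: CHF 55095.35; import duty: CHF 13773.84

CIF = FOB price + freight + insurance
CIF = 48322.96 + 6342.00 + 430.39 = 55095.35
Import duty = 55095.35 × 25% = 13773.84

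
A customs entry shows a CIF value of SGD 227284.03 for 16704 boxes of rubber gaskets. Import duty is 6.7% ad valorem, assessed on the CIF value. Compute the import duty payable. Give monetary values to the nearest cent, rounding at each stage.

Import duty = 227284.03 × 6.7% = 15228.03

Import duty: SGD 15228.03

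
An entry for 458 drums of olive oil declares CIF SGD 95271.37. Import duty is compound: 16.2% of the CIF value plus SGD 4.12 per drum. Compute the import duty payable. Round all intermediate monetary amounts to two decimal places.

Import duty: SGD 17320.92

Ad valorem component: 95271.37 × 16.2% = 15433.96
Specific component: 458 × 4.12 = 1886.96
Import duty = 15433.96 + 1886.96 = 17320.92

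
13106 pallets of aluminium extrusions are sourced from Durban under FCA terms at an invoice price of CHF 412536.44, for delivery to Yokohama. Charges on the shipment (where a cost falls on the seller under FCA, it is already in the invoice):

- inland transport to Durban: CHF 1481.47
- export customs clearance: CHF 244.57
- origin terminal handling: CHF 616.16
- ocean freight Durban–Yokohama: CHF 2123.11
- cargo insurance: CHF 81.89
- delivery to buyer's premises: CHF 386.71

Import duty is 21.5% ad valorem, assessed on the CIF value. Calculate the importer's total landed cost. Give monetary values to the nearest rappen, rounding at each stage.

Total landed cost: CHF 505046.19

FCA: the seller delivers export-cleared goods to the carrier; the buyer bears costs from that point.
Already in the invoice (seller's account under FCA): inland to port, export clearance — exclude.
CIF value = FCA price + origin terminal + freight + insurance = 412536.44 + 616.16 + 2123.11 + 81.89 = 415357.60
Import duty = 415357.60 × 21.5% = 89301.88
Buyer bears: origin terminal 616.16 + freight 2123.11 + insurance 81.89 + delivery 386.71 + duty 89301.88 = 92509.75
Landed cost = invoice 412536.44 + 92509.75 = 505046.19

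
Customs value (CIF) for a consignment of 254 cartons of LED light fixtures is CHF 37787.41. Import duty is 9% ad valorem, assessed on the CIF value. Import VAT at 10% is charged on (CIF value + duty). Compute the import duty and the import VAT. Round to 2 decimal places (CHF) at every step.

Import duty = 37787.41 × 9% = 3400.87
VAT base = CIF + duty = 37787.41 + 3400.87 = 41188.28
Import VAT = 41188.28 × 10% = 4118.83

Import duty: CHF 3400.87; import VAT: CHF 4118.83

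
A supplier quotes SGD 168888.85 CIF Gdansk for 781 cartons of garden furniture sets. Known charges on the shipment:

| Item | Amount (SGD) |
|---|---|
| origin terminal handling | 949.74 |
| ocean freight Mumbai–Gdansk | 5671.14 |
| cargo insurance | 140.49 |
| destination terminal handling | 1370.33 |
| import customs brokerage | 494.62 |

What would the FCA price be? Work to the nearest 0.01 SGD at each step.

Not relevant to the conversion: destination terminal, brokerage — on the buyer under both terms; not part of either seller's price.
From CIF to FCA, the seller no longer bears: origin terminal, freight, insurance.
FCA price = 168888.85 − 949.74 − 5671.14 − 140.49 = 162127.48

FCA price: SGD 162127.48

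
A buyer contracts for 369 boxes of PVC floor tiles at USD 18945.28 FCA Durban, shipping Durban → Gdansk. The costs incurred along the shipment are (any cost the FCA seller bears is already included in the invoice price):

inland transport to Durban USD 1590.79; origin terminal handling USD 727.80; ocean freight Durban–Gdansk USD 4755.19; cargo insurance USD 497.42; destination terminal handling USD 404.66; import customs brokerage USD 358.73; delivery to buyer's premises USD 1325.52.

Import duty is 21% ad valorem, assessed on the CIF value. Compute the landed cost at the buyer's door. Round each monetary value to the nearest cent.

Total landed cost: USD 32248.99

FCA: the seller delivers export-cleared goods to the carrier; the buyer bears costs from that point.
Already in the invoice (seller's account under FCA): inland to port — exclude.
CIF value = FCA price + origin terminal + freight + insurance = 18945.28 + 727.80 + 4755.19 + 497.42 = 24925.69
Import duty = 24925.69 × 21% = 5234.39
Buyer bears: origin terminal 727.80 + freight 4755.19 + insurance 497.42 + destination terminal 404.66 + brokerage 358.73 + delivery 1325.52 + duty 5234.39 = 13303.71
Landed cost = invoice 18945.28 + 13303.71 = 32248.99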